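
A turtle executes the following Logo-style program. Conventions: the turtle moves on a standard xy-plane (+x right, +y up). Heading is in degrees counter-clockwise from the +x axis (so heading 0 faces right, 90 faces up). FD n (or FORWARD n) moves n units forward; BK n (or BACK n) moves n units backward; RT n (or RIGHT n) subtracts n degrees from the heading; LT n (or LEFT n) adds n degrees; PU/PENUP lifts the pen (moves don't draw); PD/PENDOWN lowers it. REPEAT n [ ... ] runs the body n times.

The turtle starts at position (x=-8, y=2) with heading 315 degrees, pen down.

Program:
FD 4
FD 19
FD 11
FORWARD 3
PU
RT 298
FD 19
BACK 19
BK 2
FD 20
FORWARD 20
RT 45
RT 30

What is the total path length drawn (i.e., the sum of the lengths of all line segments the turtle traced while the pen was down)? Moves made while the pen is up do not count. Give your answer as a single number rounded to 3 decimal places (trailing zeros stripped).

Executing turtle program step by step:
Start: pos=(-8,2), heading=315, pen down
FD 4: (-8,2) -> (-5.172,-0.828) [heading=315, draw]
FD 19: (-5.172,-0.828) -> (8.263,-14.263) [heading=315, draw]
FD 11: (8.263,-14.263) -> (16.042,-22.042) [heading=315, draw]
FD 3: (16.042,-22.042) -> (18.163,-24.163) [heading=315, draw]
PU: pen up
RT 298: heading 315 -> 17
FD 19: (18.163,-24.163) -> (36.333,-18.608) [heading=17, move]
BK 19: (36.333,-18.608) -> (18.163,-24.163) [heading=17, move]
BK 2: (18.163,-24.163) -> (16.25,-24.748) [heading=17, move]
FD 20: (16.25,-24.748) -> (35.376,-18.9) [heading=17, move]
FD 20: (35.376,-18.9) -> (54.503,-13.053) [heading=17, move]
RT 45: heading 17 -> 332
RT 30: heading 332 -> 302
Final: pos=(54.503,-13.053), heading=302, 4 segment(s) drawn

Segment lengths:
  seg 1: (-8,2) -> (-5.172,-0.828), length = 4
  seg 2: (-5.172,-0.828) -> (8.263,-14.263), length = 19
  seg 3: (8.263,-14.263) -> (16.042,-22.042), length = 11
  seg 4: (16.042,-22.042) -> (18.163,-24.163), length = 3
Total = 37

Answer: 37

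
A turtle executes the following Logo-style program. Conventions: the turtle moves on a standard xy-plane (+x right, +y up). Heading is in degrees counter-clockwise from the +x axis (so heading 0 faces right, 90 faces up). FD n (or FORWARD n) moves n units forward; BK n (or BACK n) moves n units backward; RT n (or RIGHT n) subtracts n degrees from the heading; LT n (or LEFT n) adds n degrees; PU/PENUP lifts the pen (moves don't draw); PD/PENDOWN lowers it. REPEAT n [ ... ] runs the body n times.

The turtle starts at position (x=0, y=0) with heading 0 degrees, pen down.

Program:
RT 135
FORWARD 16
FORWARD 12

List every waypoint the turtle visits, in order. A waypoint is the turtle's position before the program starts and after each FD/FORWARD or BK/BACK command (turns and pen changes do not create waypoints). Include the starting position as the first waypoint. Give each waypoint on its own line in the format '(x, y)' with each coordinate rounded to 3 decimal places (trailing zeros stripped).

Answer: (0, 0)
(-11.314, -11.314)
(-19.799, -19.799)

Derivation:
Executing turtle program step by step:
Start: pos=(0,0), heading=0, pen down
RT 135: heading 0 -> 225
FD 16: (0,0) -> (-11.314,-11.314) [heading=225, draw]
FD 12: (-11.314,-11.314) -> (-19.799,-19.799) [heading=225, draw]
Final: pos=(-19.799,-19.799), heading=225, 2 segment(s) drawn
Waypoints (3 total):
(0, 0)
(-11.314, -11.314)
(-19.799, -19.799)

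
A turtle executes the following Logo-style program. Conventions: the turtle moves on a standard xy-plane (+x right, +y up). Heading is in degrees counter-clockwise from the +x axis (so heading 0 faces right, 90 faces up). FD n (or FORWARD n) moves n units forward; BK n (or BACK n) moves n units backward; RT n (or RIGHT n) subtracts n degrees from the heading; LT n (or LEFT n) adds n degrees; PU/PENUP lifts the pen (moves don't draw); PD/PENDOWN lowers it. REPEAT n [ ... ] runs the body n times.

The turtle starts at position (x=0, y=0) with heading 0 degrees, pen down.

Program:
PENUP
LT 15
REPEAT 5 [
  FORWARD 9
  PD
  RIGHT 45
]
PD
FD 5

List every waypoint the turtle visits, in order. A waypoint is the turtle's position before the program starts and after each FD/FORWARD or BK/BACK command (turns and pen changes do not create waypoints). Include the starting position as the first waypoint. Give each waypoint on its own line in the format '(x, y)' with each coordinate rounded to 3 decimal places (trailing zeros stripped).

Answer: (0, 0)
(8.693, 2.329)
(16.488, -2.171)
(18.817, -10.864)
(14.317, -18.658)
(5.624, -20.988)
(1.293, -18.488)

Derivation:
Executing turtle program step by step:
Start: pos=(0,0), heading=0, pen down
PU: pen up
LT 15: heading 0 -> 15
REPEAT 5 [
  -- iteration 1/5 --
  FD 9: (0,0) -> (8.693,2.329) [heading=15, move]
  PD: pen down
  RT 45: heading 15 -> 330
  -- iteration 2/5 --
  FD 9: (8.693,2.329) -> (16.488,-2.171) [heading=330, draw]
  PD: pen down
  RT 45: heading 330 -> 285
  -- iteration 3/5 --
  FD 9: (16.488,-2.171) -> (18.817,-10.864) [heading=285, draw]
  PD: pen down
  RT 45: heading 285 -> 240
  -- iteration 4/5 --
  FD 9: (18.817,-10.864) -> (14.317,-18.658) [heading=240, draw]
  PD: pen down
  RT 45: heading 240 -> 195
  -- iteration 5/5 --
  FD 9: (14.317,-18.658) -> (5.624,-20.988) [heading=195, draw]
  PD: pen down
  RT 45: heading 195 -> 150
]
PD: pen down
FD 5: (5.624,-20.988) -> (1.293,-18.488) [heading=150, draw]
Final: pos=(1.293,-18.488), heading=150, 5 segment(s) drawn
Waypoints (7 total):
(0, 0)
(8.693, 2.329)
(16.488, -2.171)
(18.817, -10.864)
(14.317, -18.658)
(5.624, -20.988)
(1.293, -18.488)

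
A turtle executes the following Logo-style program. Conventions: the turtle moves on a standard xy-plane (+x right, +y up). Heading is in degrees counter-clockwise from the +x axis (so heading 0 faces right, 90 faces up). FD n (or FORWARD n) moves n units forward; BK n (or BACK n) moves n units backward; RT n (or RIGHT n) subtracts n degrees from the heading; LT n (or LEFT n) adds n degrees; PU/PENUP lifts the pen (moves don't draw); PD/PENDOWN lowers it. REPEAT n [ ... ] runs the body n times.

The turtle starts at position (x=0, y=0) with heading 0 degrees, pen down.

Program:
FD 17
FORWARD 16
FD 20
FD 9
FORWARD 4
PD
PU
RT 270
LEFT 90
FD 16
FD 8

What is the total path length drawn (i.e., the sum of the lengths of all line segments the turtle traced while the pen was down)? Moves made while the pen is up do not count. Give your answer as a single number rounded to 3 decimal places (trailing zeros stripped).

Answer: 66

Derivation:
Executing turtle program step by step:
Start: pos=(0,0), heading=0, pen down
FD 17: (0,0) -> (17,0) [heading=0, draw]
FD 16: (17,0) -> (33,0) [heading=0, draw]
FD 20: (33,0) -> (53,0) [heading=0, draw]
FD 9: (53,0) -> (62,0) [heading=0, draw]
FD 4: (62,0) -> (66,0) [heading=0, draw]
PD: pen down
PU: pen up
RT 270: heading 0 -> 90
LT 90: heading 90 -> 180
FD 16: (66,0) -> (50,0) [heading=180, move]
FD 8: (50,0) -> (42,0) [heading=180, move]
Final: pos=(42,0), heading=180, 5 segment(s) drawn

Segment lengths:
  seg 1: (0,0) -> (17,0), length = 17
  seg 2: (17,0) -> (33,0), length = 16
  seg 3: (33,0) -> (53,0), length = 20
  seg 4: (53,0) -> (62,0), length = 9
  seg 5: (62,0) -> (66,0), length = 4
Total = 66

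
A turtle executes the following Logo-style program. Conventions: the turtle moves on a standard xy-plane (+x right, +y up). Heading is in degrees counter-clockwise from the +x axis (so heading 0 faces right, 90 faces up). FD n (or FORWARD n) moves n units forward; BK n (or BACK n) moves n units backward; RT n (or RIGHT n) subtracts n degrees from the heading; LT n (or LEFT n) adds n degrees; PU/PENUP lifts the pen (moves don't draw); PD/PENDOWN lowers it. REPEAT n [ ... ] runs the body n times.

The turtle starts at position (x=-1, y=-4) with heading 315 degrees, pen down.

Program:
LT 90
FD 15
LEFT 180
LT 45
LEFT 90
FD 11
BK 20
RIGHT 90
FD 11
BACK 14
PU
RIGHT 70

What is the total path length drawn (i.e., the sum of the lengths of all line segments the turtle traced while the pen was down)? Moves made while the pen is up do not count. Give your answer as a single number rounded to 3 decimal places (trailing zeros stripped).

Answer: 71

Derivation:
Executing turtle program step by step:
Start: pos=(-1,-4), heading=315, pen down
LT 90: heading 315 -> 45
FD 15: (-1,-4) -> (9.607,6.607) [heading=45, draw]
LT 180: heading 45 -> 225
LT 45: heading 225 -> 270
LT 90: heading 270 -> 0
FD 11: (9.607,6.607) -> (20.607,6.607) [heading=0, draw]
BK 20: (20.607,6.607) -> (0.607,6.607) [heading=0, draw]
RT 90: heading 0 -> 270
FD 11: (0.607,6.607) -> (0.607,-4.393) [heading=270, draw]
BK 14: (0.607,-4.393) -> (0.607,9.607) [heading=270, draw]
PU: pen up
RT 70: heading 270 -> 200
Final: pos=(0.607,9.607), heading=200, 5 segment(s) drawn

Segment lengths:
  seg 1: (-1,-4) -> (9.607,6.607), length = 15
  seg 2: (9.607,6.607) -> (20.607,6.607), length = 11
  seg 3: (20.607,6.607) -> (0.607,6.607), length = 20
  seg 4: (0.607,6.607) -> (0.607,-4.393), length = 11
  seg 5: (0.607,-4.393) -> (0.607,9.607), length = 14
Total = 71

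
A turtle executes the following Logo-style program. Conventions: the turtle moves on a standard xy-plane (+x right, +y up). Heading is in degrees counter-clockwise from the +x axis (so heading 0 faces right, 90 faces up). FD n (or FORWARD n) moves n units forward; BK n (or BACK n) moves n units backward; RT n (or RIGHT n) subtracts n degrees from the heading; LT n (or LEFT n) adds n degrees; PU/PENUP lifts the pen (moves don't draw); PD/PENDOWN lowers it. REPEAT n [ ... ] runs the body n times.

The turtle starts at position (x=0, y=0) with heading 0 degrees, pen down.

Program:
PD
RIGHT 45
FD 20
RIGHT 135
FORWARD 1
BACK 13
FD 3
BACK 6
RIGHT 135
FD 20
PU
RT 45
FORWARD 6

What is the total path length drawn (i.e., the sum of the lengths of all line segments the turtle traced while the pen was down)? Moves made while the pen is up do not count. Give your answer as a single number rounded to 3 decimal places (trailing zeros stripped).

Answer: 63

Derivation:
Executing turtle program step by step:
Start: pos=(0,0), heading=0, pen down
PD: pen down
RT 45: heading 0 -> 315
FD 20: (0,0) -> (14.142,-14.142) [heading=315, draw]
RT 135: heading 315 -> 180
FD 1: (14.142,-14.142) -> (13.142,-14.142) [heading=180, draw]
BK 13: (13.142,-14.142) -> (26.142,-14.142) [heading=180, draw]
FD 3: (26.142,-14.142) -> (23.142,-14.142) [heading=180, draw]
BK 6: (23.142,-14.142) -> (29.142,-14.142) [heading=180, draw]
RT 135: heading 180 -> 45
FD 20: (29.142,-14.142) -> (43.284,0) [heading=45, draw]
PU: pen up
RT 45: heading 45 -> 0
FD 6: (43.284,0) -> (49.284,0) [heading=0, move]
Final: pos=(49.284,0), heading=0, 6 segment(s) drawn

Segment lengths:
  seg 1: (0,0) -> (14.142,-14.142), length = 20
  seg 2: (14.142,-14.142) -> (13.142,-14.142), length = 1
  seg 3: (13.142,-14.142) -> (26.142,-14.142), length = 13
  seg 4: (26.142,-14.142) -> (23.142,-14.142), length = 3
  seg 5: (23.142,-14.142) -> (29.142,-14.142), length = 6
  seg 6: (29.142,-14.142) -> (43.284,0), length = 20
Total = 63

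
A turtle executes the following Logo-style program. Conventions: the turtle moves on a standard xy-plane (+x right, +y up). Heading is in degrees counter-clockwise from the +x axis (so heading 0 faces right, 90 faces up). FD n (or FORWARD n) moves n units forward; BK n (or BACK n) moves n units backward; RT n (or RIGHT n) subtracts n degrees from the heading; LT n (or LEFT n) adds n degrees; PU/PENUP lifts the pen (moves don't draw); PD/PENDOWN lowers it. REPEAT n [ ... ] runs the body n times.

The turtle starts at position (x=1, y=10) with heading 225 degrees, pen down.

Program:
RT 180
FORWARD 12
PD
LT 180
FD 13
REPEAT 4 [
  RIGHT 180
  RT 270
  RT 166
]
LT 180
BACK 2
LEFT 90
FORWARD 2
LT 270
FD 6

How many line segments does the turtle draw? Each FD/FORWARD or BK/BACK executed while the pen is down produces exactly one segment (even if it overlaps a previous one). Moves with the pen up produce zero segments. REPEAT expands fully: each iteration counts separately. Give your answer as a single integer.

Executing turtle program step by step:
Start: pos=(1,10), heading=225, pen down
RT 180: heading 225 -> 45
FD 12: (1,10) -> (9.485,18.485) [heading=45, draw]
PD: pen down
LT 180: heading 45 -> 225
FD 13: (9.485,18.485) -> (0.293,9.293) [heading=225, draw]
REPEAT 4 [
  -- iteration 1/4 --
  RT 180: heading 225 -> 45
  RT 270: heading 45 -> 135
  RT 166: heading 135 -> 329
  -- iteration 2/4 --
  RT 180: heading 329 -> 149
  RT 270: heading 149 -> 239
  RT 166: heading 239 -> 73
  -- iteration 3/4 --
  RT 180: heading 73 -> 253
  RT 270: heading 253 -> 343
  RT 166: heading 343 -> 177
  -- iteration 4/4 --
  RT 180: heading 177 -> 357
  RT 270: heading 357 -> 87
  RT 166: heading 87 -> 281
]
LT 180: heading 281 -> 101
BK 2: (0.293,9.293) -> (0.675,7.33) [heading=101, draw]
LT 90: heading 101 -> 191
FD 2: (0.675,7.33) -> (-1.289,6.948) [heading=191, draw]
LT 270: heading 191 -> 101
FD 6: (-1.289,6.948) -> (-2.434,12.838) [heading=101, draw]
Final: pos=(-2.434,12.838), heading=101, 5 segment(s) drawn
Segments drawn: 5

Answer: 5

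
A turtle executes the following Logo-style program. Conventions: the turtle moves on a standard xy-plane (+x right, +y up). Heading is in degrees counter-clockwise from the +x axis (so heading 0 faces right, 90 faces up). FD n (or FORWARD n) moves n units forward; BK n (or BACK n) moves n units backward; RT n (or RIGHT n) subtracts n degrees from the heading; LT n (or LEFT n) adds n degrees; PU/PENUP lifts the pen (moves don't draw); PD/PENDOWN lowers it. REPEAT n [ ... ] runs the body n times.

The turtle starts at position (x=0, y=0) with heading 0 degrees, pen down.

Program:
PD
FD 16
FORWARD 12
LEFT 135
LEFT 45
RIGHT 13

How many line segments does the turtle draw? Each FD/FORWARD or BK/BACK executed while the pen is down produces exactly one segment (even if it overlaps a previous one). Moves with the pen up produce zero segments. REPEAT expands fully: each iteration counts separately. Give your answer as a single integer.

Answer: 2

Derivation:
Executing turtle program step by step:
Start: pos=(0,0), heading=0, pen down
PD: pen down
FD 16: (0,0) -> (16,0) [heading=0, draw]
FD 12: (16,0) -> (28,0) [heading=0, draw]
LT 135: heading 0 -> 135
LT 45: heading 135 -> 180
RT 13: heading 180 -> 167
Final: pos=(28,0), heading=167, 2 segment(s) drawn
Segments drawn: 2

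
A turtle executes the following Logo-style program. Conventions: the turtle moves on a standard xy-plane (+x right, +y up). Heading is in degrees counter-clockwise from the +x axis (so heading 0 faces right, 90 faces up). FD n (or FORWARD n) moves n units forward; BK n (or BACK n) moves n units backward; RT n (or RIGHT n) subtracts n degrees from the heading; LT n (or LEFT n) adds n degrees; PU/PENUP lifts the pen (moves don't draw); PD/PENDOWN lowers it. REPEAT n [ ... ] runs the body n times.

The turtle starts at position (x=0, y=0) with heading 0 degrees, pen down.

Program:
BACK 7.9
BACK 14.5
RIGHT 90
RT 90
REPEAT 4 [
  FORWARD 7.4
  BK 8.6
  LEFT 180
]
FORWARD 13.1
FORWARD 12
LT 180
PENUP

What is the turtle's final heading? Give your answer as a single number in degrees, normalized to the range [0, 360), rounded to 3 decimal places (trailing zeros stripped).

Executing turtle program step by step:
Start: pos=(0,0), heading=0, pen down
BK 7.9: (0,0) -> (-7.9,0) [heading=0, draw]
BK 14.5: (-7.9,0) -> (-22.4,0) [heading=0, draw]
RT 90: heading 0 -> 270
RT 90: heading 270 -> 180
REPEAT 4 [
  -- iteration 1/4 --
  FD 7.4: (-22.4,0) -> (-29.8,0) [heading=180, draw]
  BK 8.6: (-29.8,0) -> (-21.2,0) [heading=180, draw]
  LT 180: heading 180 -> 0
  -- iteration 2/4 --
  FD 7.4: (-21.2,0) -> (-13.8,0) [heading=0, draw]
  BK 8.6: (-13.8,0) -> (-22.4,0) [heading=0, draw]
  LT 180: heading 0 -> 180
  -- iteration 3/4 --
  FD 7.4: (-22.4,0) -> (-29.8,0) [heading=180, draw]
  BK 8.6: (-29.8,0) -> (-21.2,0) [heading=180, draw]
  LT 180: heading 180 -> 0
  -- iteration 4/4 --
  FD 7.4: (-21.2,0) -> (-13.8,0) [heading=0, draw]
  BK 8.6: (-13.8,0) -> (-22.4,0) [heading=0, draw]
  LT 180: heading 0 -> 180
]
FD 13.1: (-22.4,0) -> (-35.5,0) [heading=180, draw]
FD 12: (-35.5,0) -> (-47.5,0) [heading=180, draw]
LT 180: heading 180 -> 0
PU: pen up
Final: pos=(-47.5,0), heading=0, 12 segment(s) drawn

Answer: 0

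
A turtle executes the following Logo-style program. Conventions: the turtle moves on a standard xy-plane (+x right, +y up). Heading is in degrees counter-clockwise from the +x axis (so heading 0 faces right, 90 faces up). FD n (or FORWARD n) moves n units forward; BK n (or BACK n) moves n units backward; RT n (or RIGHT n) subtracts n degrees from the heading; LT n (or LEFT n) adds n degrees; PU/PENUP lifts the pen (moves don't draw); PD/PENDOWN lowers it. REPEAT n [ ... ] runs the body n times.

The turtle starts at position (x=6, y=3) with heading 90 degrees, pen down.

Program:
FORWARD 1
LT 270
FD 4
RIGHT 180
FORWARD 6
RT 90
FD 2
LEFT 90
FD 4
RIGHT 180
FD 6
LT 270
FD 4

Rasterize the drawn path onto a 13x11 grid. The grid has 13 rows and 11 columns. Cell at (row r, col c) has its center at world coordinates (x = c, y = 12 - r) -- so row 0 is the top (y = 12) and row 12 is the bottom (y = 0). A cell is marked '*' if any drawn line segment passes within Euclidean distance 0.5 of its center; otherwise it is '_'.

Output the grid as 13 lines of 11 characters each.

Answer: ___________
___________
___________
___________
___________
___________
*******____
____*_*____
____*******
______*____
______*____
___________
___________

Derivation:
Segment 0: (6,3) -> (6,4)
Segment 1: (6,4) -> (10,4)
Segment 2: (10,4) -> (4,4)
Segment 3: (4,4) -> (4,6)
Segment 4: (4,6) -> (0,6)
Segment 5: (0,6) -> (6,6)
Segment 6: (6,6) -> (6,2)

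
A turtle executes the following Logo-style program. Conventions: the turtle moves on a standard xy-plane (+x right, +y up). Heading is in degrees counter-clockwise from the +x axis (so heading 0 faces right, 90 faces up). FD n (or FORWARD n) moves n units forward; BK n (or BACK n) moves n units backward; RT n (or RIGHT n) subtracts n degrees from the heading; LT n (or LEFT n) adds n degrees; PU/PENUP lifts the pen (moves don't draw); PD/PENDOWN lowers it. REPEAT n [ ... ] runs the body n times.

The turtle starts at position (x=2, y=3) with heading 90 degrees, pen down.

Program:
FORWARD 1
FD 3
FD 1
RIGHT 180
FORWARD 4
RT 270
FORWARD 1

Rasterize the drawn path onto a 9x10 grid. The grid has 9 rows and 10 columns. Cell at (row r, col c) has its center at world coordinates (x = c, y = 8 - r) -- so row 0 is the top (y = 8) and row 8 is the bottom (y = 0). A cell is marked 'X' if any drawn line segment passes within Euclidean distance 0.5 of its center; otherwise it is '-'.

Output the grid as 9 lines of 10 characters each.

Answer: --X-------
--X-------
--X-------
--X-------
--XX------
--X-------
----------
----------
----------

Derivation:
Segment 0: (2,3) -> (2,4)
Segment 1: (2,4) -> (2,7)
Segment 2: (2,7) -> (2,8)
Segment 3: (2,8) -> (2,4)
Segment 4: (2,4) -> (3,4)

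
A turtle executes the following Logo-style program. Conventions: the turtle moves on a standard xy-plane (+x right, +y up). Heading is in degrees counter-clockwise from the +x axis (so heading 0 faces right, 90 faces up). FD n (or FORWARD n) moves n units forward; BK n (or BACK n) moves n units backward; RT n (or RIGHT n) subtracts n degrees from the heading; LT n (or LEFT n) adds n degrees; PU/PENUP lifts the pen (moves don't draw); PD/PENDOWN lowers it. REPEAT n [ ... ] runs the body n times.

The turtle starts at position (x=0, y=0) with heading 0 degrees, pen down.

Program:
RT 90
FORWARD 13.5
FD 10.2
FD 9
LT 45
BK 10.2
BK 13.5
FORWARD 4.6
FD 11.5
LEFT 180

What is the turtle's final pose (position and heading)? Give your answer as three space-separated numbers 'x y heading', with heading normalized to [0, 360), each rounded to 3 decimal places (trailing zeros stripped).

Executing turtle program step by step:
Start: pos=(0,0), heading=0, pen down
RT 90: heading 0 -> 270
FD 13.5: (0,0) -> (0,-13.5) [heading=270, draw]
FD 10.2: (0,-13.5) -> (0,-23.7) [heading=270, draw]
FD 9: (0,-23.7) -> (0,-32.7) [heading=270, draw]
LT 45: heading 270 -> 315
BK 10.2: (0,-32.7) -> (-7.212,-25.488) [heading=315, draw]
BK 13.5: (-7.212,-25.488) -> (-16.758,-15.942) [heading=315, draw]
FD 4.6: (-16.758,-15.942) -> (-13.506,-19.194) [heading=315, draw]
FD 11.5: (-13.506,-19.194) -> (-5.374,-27.326) [heading=315, draw]
LT 180: heading 315 -> 135
Final: pos=(-5.374,-27.326), heading=135, 7 segment(s) drawn

Answer: -5.374 -27.326 135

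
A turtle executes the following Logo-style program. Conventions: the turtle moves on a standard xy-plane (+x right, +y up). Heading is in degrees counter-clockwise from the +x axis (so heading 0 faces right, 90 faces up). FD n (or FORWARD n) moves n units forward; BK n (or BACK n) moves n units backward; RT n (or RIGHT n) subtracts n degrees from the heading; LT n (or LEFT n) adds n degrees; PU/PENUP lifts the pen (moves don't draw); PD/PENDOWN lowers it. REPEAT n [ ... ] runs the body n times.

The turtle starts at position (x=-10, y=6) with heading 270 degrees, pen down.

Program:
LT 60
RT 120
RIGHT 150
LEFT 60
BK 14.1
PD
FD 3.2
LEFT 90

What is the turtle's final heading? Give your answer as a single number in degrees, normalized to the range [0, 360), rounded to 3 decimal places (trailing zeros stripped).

Executing turtle program step by step:
Start: pos=(-10,6), heading=270, pen down
LT 60: heading 270 -> 330
RT 120: heading 330 -> 210
RT 150: heading 210 -> 60
LT 60: heading 60 -> 120
BK 14.1: (-10,6) -> (-2.95,-6.211) [heading=120, draw]
PD: pen down
FD 3.2: (-2.95,-6.211) -> (-4.55,-3.44) [heading=120, draw]
LT 90: heading 120 -> 210
Final: pos=(-4.55,-3.44), heading=210, 2 segment(s) drawn

Answer: 210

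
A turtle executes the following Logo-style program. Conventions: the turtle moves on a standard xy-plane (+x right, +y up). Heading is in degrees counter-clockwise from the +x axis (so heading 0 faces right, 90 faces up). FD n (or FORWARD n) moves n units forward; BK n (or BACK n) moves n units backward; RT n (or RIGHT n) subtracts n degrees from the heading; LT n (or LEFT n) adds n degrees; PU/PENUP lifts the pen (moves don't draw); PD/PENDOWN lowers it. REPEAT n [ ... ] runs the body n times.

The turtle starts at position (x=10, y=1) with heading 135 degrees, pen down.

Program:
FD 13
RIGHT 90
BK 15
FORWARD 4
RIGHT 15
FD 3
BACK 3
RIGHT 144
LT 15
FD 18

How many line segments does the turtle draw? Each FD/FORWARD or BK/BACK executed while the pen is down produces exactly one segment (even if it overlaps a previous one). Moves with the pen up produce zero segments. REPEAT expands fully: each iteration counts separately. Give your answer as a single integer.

Executing turtle program step by step:
Start: pos=(10,1), heading=135, pen down
FD 13: (10,1) -> (0.808,10.192) [heading=135, draw]
RT 90: heading 135 -> 45
BK 15: (0.808,10.192) -> (-9.799,-0.414) [heading=45, draw]
FD 4: (-9.799,-0.414) -> (-6.971,2.414) [heading=45, draw]
RT 15: heading 45 -> 30
FD 3: (-6.971,2.414) -> (-4.372,3.914) [heading=30, draw]
BK 3: (-4.372,3.914) -> (-6.971,2.414) [heading=30, draw]
RT 144: heading 30 -> 246
LT 15: heading 246 -> 261
FD 18: (-6.971,2.414) -> (-9.786,-15.364) [heading=261, draw]
Final: pos=(-9.786,-15.364), heading=261, 6 segment(s) drawn
Segments drawn: 6

Answer: 6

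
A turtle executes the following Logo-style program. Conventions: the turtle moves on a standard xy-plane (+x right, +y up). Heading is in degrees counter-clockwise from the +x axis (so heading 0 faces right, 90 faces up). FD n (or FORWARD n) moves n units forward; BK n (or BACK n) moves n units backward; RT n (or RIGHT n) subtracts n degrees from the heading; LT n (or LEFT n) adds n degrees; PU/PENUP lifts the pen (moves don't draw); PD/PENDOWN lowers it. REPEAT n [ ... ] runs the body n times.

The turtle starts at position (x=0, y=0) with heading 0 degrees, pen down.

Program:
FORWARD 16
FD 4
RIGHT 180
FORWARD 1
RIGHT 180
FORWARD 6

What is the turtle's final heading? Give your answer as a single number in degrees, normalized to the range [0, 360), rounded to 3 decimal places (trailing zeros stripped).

Answer: 0

Derivation:
Executing turtle program step by step:
Start: pos=(0,0), heading=0, pen down
FD 16: (0,0) -> (16,0) [heading=0, draw]
FD 4: (16,0) -> (20,0) [heading=0, draw]
RT 180: heading 0 -> 180
FD 1: (20,0) -> (19,0) [heading=180, draw]
RT 180: heading 180 -> 0
FD 6: (19,0) -> (25,0) [heading=0, draw]
Final: pos=(25,0), heading=0, 4 segment(s) drawn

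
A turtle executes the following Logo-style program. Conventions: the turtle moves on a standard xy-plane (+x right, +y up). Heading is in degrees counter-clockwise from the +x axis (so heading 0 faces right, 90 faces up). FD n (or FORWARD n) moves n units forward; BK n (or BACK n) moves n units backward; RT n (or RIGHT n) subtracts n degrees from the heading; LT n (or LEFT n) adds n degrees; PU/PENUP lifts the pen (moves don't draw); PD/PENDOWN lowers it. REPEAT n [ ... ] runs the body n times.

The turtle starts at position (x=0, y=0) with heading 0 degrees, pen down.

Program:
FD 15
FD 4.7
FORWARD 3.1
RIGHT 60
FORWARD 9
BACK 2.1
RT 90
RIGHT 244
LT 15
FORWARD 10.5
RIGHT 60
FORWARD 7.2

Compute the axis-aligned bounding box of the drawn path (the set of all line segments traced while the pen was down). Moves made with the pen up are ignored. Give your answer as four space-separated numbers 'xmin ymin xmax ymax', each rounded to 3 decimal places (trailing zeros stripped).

Executing turtle program step by step:
Start: pos=(0,0), heading=0, pen down
FD 15: (0,0) -> (15,0) [heading=0, draw]
FD 4.7: (15,0) -> (19.7,0) [heading=0, draw]
FD 3.1: (19.7,0) -> (22.8,0) [heading=0, draw]
RT 60: heading 0 -> 300
FD 9: (22.8,0) -> (27.3,-7.794) [heading=300, draw]
BK 2.1: (27.3,-7.794) -> (26.25,-5.976) [heading=300, draw]
RT 90: heading 300 -> 210
RT 244: heading 210 -> 326
LT 15: heading 326 -> 341
FD 10.5: (26.25,-5.976) -> (36.178,-9.394) [heading=341, draw]
RT 60: heading 341 -> 281
FD 7.2: (36.178,-9.394) -> (37.552,-16.462) [heading=281, draw]
Final: pos=(37.552,-16.462), heading=281, 7 segment(s) drawn

Segment endpoints: x in {0, 15, 19.7, 22.8, 26.25, 27.3, 36.178, 37.552}, y in {-16.462, -9.394, -7.794, -5.976, 0}
xmin=0, ymin=-16.462, xmax=37.552, ymax=0

Answer: 0 -16.462 37.552 0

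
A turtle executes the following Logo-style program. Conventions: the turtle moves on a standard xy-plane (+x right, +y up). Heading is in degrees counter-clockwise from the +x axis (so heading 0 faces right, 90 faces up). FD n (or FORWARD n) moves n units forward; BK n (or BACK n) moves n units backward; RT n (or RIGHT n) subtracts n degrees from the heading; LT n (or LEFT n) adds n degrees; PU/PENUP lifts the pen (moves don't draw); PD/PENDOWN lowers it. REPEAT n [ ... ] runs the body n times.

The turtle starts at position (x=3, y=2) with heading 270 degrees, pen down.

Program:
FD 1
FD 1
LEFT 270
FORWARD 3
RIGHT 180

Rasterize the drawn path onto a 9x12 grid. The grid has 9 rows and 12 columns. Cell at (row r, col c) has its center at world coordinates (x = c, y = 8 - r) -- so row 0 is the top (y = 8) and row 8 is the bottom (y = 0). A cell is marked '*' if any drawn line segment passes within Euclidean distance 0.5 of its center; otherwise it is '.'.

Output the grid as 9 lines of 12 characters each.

Answer: ............
............
............
............
............
............
...*........
...*........
****........

Derivation:
Segment 0: (3,2) -> (3,1)
Segment 1: (3,1) -> (3,0)
Segment 2: (3,0) -> (0,0)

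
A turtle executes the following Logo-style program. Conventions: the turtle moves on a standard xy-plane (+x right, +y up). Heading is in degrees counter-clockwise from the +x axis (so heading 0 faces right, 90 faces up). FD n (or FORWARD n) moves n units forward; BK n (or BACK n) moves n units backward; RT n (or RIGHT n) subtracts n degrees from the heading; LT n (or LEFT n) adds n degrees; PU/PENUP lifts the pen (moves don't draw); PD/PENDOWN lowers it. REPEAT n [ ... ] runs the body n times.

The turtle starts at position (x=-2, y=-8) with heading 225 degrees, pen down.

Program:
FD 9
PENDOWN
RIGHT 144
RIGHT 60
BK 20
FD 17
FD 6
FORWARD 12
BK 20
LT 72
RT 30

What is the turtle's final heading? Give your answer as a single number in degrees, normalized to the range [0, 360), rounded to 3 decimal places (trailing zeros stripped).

Answer: 63

Derivation:
Executing turtle program step by step:
Start: pos=(-2,-8), heading=225, pen down
FD 9: (-2,-8) -> (-8.364,-14.364) [heading=225, draw]
PD: pen down
RT 144: heading 225 -> 81
RT 60: heading 81 -> 21
BK 20: (-8.364,-14.364) -> (-27.036,-21.531) [heading=21, draw]
FD 17: (-27.036,-21.531) -> (-11.165,-15.439) [heading=21, draw]
FD 6: (-11.165,-15.439) -> (-5.563,-13.289) [heading=21, draw]
FD 12: (-5.563,-13.289) -> (5.64,-8.988) [heading=21, draw]
BK 20: (5.64,-8.988) -> (-13.032,-16.156) [heading=21, draw]
LT 72: heading 21 -> 93
RT 30: heading 93 -> 63
Final: pos=(-13.032,-16.156), heading=63, 6 segment(s) drawn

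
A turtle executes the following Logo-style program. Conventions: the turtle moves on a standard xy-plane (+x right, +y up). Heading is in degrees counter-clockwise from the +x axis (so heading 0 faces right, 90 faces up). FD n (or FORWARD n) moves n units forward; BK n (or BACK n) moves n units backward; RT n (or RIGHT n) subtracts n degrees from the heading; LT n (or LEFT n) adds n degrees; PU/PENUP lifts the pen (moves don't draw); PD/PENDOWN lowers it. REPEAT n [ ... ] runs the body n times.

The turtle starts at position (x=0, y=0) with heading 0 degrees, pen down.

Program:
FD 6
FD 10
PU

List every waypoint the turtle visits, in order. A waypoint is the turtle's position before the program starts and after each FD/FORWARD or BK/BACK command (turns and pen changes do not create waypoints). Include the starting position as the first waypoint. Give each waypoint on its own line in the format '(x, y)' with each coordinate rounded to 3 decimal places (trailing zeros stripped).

Executing turtle program step by step:
Start: pos=(0,0), heading=0, pen down
FD 6: (0,0) -> (6,0) [heading=0, draw]
FD 10: (6,0) -> (16,0) [heading=0, draw]
PU: pen up
Final: pos=(16,0), heading=0, 2 segment(s) drawn
Waypoints (3 total):
(0, 0)
(6, 0)
(16, 0)

Answer: (0, 0)
(6, 0)
(16, 0)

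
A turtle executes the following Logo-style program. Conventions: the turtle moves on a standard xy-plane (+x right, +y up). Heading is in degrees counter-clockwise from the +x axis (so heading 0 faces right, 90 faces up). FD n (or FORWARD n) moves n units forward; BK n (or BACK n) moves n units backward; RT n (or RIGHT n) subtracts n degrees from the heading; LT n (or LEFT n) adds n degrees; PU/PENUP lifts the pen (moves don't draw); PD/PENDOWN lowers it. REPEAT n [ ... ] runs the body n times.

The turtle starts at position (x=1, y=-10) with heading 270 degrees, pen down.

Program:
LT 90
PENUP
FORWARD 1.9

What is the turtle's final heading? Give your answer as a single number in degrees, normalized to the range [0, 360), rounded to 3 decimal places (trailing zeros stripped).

Executing turtle program step by step:
Start: pos=(1,-10), heading=270, pen down
LT 90: heading 270 -> 0
PU: pen up
FD 1.9: (1,-10) -> (2.9,-10) [heading=0, move]
Final: pos=(2.9,-10), heading=0, 0 segment(s) drawn

Answer: 0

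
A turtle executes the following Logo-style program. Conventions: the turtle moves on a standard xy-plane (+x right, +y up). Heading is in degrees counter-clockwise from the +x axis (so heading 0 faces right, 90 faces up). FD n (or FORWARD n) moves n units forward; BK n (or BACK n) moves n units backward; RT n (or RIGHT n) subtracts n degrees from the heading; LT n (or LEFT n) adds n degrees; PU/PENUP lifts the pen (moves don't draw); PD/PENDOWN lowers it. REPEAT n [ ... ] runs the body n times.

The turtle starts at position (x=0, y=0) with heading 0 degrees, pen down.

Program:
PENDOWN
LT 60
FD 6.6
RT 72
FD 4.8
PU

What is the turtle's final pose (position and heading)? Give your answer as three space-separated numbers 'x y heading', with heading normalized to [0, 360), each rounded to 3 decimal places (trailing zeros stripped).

Executing turtle program step by step:
Start: pos=(0,0), heading=0, pen down
PD: pen down
LT 60: heading 0 -> 60
FD 6.6: (0,0) -> (3.3,5.716) [heading=60, draw]
RT 72: heading 60 -> 348
FD 4.8: (3.3,5.716) -> (7.995,4.718) [heading=348, draw]
PU: pen up
Final: pos=(7.995,4.718), heading=348, 2 segment(s) drawn

Answer: 7.995 4.718 348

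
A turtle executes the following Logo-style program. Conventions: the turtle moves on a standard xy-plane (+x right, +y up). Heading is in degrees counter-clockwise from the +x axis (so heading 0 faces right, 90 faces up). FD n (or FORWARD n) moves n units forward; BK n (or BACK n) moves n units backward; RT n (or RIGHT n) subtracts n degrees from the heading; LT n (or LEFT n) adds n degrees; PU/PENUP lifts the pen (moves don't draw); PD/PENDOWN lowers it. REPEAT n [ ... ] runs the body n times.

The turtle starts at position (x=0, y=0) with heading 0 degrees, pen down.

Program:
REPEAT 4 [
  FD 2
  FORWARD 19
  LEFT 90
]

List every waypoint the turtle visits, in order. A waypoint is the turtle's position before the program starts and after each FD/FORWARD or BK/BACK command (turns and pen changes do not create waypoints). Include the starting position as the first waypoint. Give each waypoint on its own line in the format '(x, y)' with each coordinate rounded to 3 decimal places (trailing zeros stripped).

Executing turtle program step by step:
Start: pos=(0,0), heading=0, pen down
REPEAT 4 [
  -- iteration 1/4 --
  FD 2: (0,0) -> (2,0) [heading=0, draw]
  FD 19: (2,0) -> (21,0) [heading=0, draw]
  LT 90: heading 0 -> 90
  -- iteration 2/4 --
  FD 2: (21,0) -> (21,2) [heading=90, draw]
  FD 19: (21,2) -> (21,21) [heading=90, draw]
  LT 90: heading 90 -> 180
  -- iteration 3/4 --
  FD 2: (21,21) -> (19,21) [heading=180, draw]
  FD 19: (19,21) -> (0,21) [heading=180, draw]
  LT 90: heading 180 -> 270
  -- iteration 4/4 --
  FD 2: (0,21) -> (0,19) [heading=270, draw]
  FD 19: (0,19) -> (0,0) [heading=270, draw]
  LT 90: heading 270 -> 0
]
Final: pos=(0,0), heading=0, 8 segment(s) drawn
Waypoints (9 total):
(0, 0)
(2, 0)
(21, 0)
(21, 2)
(21, 21)
(19, 21)
(0, 21)
(0, 19)
(0, 0)

Answer: (0, 0)
(2, 0)
(21, 0)
(21, 2)
(21, 21)
(19, 21)
(0, 21)
(0, 19)
(0, 0)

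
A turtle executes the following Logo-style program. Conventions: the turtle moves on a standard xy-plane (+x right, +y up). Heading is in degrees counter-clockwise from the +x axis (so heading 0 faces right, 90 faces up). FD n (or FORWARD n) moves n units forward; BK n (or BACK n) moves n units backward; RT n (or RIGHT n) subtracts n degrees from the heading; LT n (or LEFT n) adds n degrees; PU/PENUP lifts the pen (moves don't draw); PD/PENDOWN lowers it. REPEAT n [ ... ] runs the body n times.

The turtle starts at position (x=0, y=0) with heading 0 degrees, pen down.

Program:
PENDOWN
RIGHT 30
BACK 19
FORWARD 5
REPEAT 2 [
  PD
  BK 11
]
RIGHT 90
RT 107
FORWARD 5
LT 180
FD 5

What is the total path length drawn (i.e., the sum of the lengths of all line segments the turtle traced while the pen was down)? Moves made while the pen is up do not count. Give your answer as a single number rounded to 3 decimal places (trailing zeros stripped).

Answer: 56

Derivation:
Executing turtle program step by step:
Start: pos=(0,0), heading=0, pen down
PD: pen down
RT 30: heading 0 -> 330
BK 19: (0,0) -> (-16.454,9.5) [heading=330, draw]
FD 5: (-16.454,9.5) -> (-12.124,7) [heading=330, draw]
REPEAT 2 [
  -- iteration 1/2 --
  PD: pen down
  BK 11: (-12.124,7) -> (-21.651,12.5) [heading=330, draw]
  -- iteration 2/2 --
  PD: pen down
  BK 11: (-21.651,12.5) -> (-31.177,18) [heading=330, draw]
]
RT 90: heading 330 -> 240
RT 107: heading 240 -> 133
FD 5: (-31.177,18) -> (-34.587,21.657) [heading=133, draw]
LT 180: heading 133 -> 313
FD 5: (-34.587,21.657) -> (-31.177,18) [heading=313, draw]
Final: pos=(-31.177,18), heading=313, 6 segment(s) drawn

Segment lengths:
  seg 1: (0,0) -> (-16.454,9.5), length = 19
  seg 2: (-16.454,9.5) -> (-12.124,7), length = 5
  seg 3: (-12.124,7) -> (-21.651,12.5), length = 11
  seg 4: (-21.651,12.5) -> (-31.177,18), length = 11
  seg 5: (-31.177,18) -> (-34.587,21.657), length = 5
  seg 6: (-34.587,21.657) -> (-31.177,18), length = 5
Total = 56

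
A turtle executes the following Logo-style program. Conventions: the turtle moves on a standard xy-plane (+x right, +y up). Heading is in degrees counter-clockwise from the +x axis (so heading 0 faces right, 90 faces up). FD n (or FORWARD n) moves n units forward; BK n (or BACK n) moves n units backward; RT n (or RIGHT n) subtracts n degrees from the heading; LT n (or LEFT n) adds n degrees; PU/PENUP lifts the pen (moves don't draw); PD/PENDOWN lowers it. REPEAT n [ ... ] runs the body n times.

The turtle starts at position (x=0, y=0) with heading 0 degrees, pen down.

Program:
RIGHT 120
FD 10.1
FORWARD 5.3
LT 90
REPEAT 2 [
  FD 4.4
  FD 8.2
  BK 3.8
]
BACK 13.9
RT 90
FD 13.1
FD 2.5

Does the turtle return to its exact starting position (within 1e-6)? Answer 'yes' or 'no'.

Executing turtle program step by step:
Start: pos=(0,0), heading=0, pen down
RT 120: heading 0 -> 240
FD 10.1: (0,0) -> (-5.05,-8.747) [heading=240, draw]
FD 5.3: (-5.05,-8.747) -> (-7.7,-13.337) [heading=240, draw]
LT 90: heading 240 -> 330
REPEAT 2 [
  -- iteration 1/2 --
  FD 4.4: (-7.7,-13.337) -> (-3.889,-15.537) [heading=330, draw]
  FD 8.2: (-3.889,-15.537) -> (3.212,-19.637) [heading=330, draw]
  BK 3.8: (3.212,-19.637) -> (-0.079,-17.737) [heading=330, draw]
  -- iteration 2/2 --
  FD 4.4: (-0.079,-17.737) -> (3.732,-19.937) [heading=330, draw]
  FD 8.2: (3.732,-19.937) -> (10.833,-24.037) [heading=330, draw]
  BK 3.8: (10.833,-24.037) -> (7.542,-22.137) [heading=330, draw]
]
BK 13.9: (7.542,-22.137) -> (-4.496,-15.187) [heading=330, draw]
RT 90: heading 330 -> 240
FD 13.1: (-4.496,-15.187) -> (-11.046,-26.532) [heading=240, draw]
FD 2.5: (-11.046,-26.532) -> (-12.296,-28.697) [heading=240, draw]
Final: pos=(-12.296,-28.697), heading=240, 11 segment(s) drawn

Start position: (0, 0)
Final position: (-12.296, -28.697)
Distance = 31.22; >= 1e-6 -> NOT closed

Answer: no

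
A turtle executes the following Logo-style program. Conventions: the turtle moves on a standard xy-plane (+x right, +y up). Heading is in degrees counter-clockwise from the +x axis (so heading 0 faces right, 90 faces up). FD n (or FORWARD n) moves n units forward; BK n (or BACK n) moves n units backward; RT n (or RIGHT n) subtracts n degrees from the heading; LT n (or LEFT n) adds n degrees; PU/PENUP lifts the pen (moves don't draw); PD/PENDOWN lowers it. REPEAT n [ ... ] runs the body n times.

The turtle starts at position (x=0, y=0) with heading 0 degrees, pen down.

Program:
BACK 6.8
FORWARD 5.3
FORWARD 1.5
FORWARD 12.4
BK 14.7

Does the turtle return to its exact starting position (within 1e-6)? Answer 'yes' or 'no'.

Answer: no

Derivation:
Executing turtle program step by step:
Start: pos=(0,0), heading=0, pen down
BK 6.8: (0,0) -> (-6.8,0) [heading=0, draw]
FD 5.3: (-6.8,0) -> (-1.5,0) [heading=0, draw]
FD 1.5: (-1.5,0) -> (0,0) [heading=0, draw]
FD 12.4: (0,0) -> (12.4,0) [heading=0, draw]
BK 14.7: (12.4,0) -> (-2.3,0) [heading=0, draw]
Final: pos=(-2.3,0), heading=0, 5 segment(s) drawn

Start position: (0, 0)
Final position: (-2.3, 0)
Distance = 2.3; >= 1e-6 -> NOT closed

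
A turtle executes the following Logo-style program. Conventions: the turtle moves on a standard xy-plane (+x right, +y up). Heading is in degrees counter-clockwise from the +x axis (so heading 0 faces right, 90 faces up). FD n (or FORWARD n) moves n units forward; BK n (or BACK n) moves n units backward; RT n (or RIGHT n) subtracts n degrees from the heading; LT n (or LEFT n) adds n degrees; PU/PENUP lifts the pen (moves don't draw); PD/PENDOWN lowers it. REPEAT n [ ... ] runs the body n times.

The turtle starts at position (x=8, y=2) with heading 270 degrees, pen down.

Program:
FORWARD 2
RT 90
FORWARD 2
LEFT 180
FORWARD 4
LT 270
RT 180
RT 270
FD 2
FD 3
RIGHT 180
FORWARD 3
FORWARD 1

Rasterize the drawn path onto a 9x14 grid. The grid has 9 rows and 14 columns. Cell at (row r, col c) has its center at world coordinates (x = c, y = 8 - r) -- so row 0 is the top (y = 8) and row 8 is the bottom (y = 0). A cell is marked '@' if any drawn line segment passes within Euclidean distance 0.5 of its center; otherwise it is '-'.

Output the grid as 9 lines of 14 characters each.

Segment 0: (8,2) -> (8,0)
Segment 1: (8,0) -> (6,0)
Segment 2: (6,0) -> (10,-0)
Segment 3: (10,-0) -> (8,-0)
Segment 4: (8,-0) -> (5,-0)
Segment 5: (5,-0) -> (8,-0)
Segment 6: (8,-0) -> (9,-0)

Answer: --------------
--------------
--------------
--------------
--------------
--------------
--------@-----
--------@-----
-----@@@@@@---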